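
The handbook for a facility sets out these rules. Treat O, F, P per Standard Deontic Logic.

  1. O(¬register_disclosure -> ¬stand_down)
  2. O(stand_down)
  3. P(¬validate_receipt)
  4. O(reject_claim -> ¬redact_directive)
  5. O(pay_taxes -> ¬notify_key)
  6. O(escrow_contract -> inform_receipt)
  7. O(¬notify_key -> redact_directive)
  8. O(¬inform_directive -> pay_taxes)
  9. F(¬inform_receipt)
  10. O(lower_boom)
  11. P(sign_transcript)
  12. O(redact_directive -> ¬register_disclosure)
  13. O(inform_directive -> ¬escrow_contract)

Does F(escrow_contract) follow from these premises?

Yes

Premise 2 states O(stand_down) outright.
Premise 1 is O(¬register_disclosure -> ¬stand_down); contrapositively O(stand_down -> register_disclosure). Since O(stand_down) holds, K gives O(register_disclosure).
Premise 12 is O(redact_directive -> ¬register_disclosure); contrapositively O(register_disclosure -> ¬redact_directive). Since O(register_disclosure) holds, K gives O(¬redact_directive).
Premise 7, O(¬notify_key -> redact_directive), contraposes to O(¬redact_directive -> notify_key); with O(¬redact_directive) we get O(notify_key).
Premise 5 is O(pay_taxes -> ¬notify_key); contrapositively O(notify_key -> ¬pay_taxes). Since O(notify_key) holds, K gives O(¬pay_taxes).
The contrapositive of premise 8 (O(¬inform_directive -> pay_taxes)) is O(¬pay_taxes -> inform_directive), and O(¬pay_taxes) is already established, so O(inform_directive).
With premise 13, O(inform_directive -> ¬escrow_contract), the K-axiom yields O(¬escrow_contract).
Premises 3, 4, 6, 9, 10, 11 do not contribute to this derivation.
So O(¬escrow_contract) holds, i.e. F(escrow_contract). The claim follows.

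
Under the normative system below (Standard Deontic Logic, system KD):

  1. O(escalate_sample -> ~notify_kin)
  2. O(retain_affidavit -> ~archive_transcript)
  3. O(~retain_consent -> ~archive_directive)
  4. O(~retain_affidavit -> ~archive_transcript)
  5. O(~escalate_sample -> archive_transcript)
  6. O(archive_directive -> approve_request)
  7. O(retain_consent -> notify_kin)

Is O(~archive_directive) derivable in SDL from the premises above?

Premises 2 and 4 cover both cases: O(retain_affidavit -> ~archive_transcript) and O(~retain_affidavit -> ~archive_transcript). Since retain_affidavit ∨ ~retain_affidavit is a tautology, O(~archive_transcript) follows.
Premise 5, O(~escalate_sample -> archive_transcript), contraposes to O(~archive_transcript -> escalate_sample); with O(~archive_transcript) we get O(escalate_sample).
Applying K to premise 1 (O(escalate_sample -> ~notify_kin)) and O(escalate_sample) yields O(~notify_kin).
Premise 7 is O(retain_consent -> notify_kin); contrapositively O(~notify_kin -> ~retain_consent). Since O(~notify_kin) holds, K gives O(~retain_consent).
Applying K to premise 3 (O(~retain_consent -> ~archive_directive)) and O(~retain_consent) yields O(~archive_directive).
Premise 6 does not contribute to this derivation.
So O(~archive_directive) follows.

Yes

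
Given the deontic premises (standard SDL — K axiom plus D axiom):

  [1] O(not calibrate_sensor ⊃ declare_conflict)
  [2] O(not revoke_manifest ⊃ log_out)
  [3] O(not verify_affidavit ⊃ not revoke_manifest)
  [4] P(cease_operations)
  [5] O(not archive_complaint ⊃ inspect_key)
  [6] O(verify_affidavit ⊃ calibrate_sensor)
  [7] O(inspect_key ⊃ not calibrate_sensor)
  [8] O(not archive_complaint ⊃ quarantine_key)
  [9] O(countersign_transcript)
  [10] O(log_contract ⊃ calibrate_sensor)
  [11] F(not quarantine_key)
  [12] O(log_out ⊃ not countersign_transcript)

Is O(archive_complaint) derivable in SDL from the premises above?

Yes

Premise 9 states O(countersign_transcript) outright.
The contrapositive of premise 12 (O(log_out ⊃ not countersign_transcript)) is O(countersign_transcript ⊃ not log_out), and O(countersign_transcript) is already established, so O(not log_out).
Premise 2, O(not revoke_manifest ⊃ log_out), contraposes to O(not log_out ⊃ revoke_manifest); with O(not log_out) we get O(revoke_manifest).
The contrapositive of premise 3 (O(not verify_affidavit ⊃ not revoke_manifest)) is O(revoke_manifest ⊃ verify_affidavit), and O(revoke_manifest) is already established, so O(verify_affidavit).
With premise 6, O(verify_affidavit ⊃ calibrate_sensor), the K-axiom yields O(calibrate_sensor).
The contrapositive of premise 7 (O(inspect_key ⊃ not calibrate_sensor)) is O(calibrate_sensor ⊃ not inspect_key), and O(calibrate_sensor) is already established, so O(not inspect_key).
Premise 5 is O(not archive_complaint ⊃ inspect_key); contrapositively O(not inspect_key ⊃ archive_complaint). Since O(not inspect_key) holds, K gives O(archive_complaint).
Premises 1, 4, 8, 10, 11 do not contribute to this derivation.
So O(archive_complaint) follows.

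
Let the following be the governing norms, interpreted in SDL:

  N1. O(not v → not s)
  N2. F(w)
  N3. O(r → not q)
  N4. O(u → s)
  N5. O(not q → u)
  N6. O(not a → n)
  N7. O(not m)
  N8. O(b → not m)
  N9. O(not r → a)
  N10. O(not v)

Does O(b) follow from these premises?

No

Premise 8 is O(b → not m); even if O(not m) held, inferring O(b) would be affirming the consequent — invalid.
No other premise forces O(b). An ideal world satisfying every premise can still have b false, so O(b) is not derivable.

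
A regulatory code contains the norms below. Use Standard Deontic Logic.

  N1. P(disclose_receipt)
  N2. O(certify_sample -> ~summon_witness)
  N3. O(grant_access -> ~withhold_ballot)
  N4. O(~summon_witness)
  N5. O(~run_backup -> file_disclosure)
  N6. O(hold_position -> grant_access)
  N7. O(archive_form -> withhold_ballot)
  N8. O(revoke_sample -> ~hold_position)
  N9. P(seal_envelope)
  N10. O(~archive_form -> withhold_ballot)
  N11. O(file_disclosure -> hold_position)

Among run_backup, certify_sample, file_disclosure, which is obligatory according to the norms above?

By case analysis on ~archive_form: premise 10 gives O(~archive_form -> withhold_ballot) and premise 7 gives O(archive_form -> withhold_ballot), so O(withhold_ballot) either way.
Premise 3 is O(grant_access -> ~withhold_ballot); contrapositively O(withhold_ballot -> ~grant_access). Since O(withhold_ballot) holds, K gives O(~grant_access).
Premise 6 is O(hold_position -> grant_access); contrapositively O(~grant_access -> ~hold_position). Since O(~grant_access) holds, K gives O(~hold_position).
Premise 11 is O(file_disclosure -> hold_position); contrapositively O(~hold_position -> ~file_disclosure). Since O(~hold_position) holds, K gives O(~file_disclosure).
Premise 5, O(~run_backup -> file_disclosure), contraposes to O(~file_disclosure -> run_backup); with O(~file_disclosure) we get O(run_backup).
So O(run_backup) holds — run_backup is obligatory. None of the other listed options is made obligatory by any chain of premises.

run_backup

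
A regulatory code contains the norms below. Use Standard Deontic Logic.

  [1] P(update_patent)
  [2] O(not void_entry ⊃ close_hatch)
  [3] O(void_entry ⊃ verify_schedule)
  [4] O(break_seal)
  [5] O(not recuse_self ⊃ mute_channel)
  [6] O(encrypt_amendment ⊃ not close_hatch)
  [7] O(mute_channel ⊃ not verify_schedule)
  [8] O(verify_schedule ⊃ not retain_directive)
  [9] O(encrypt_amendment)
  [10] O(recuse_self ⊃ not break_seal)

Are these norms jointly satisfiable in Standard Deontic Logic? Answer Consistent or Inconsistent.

Inconsistent

From premise 4 we have O(break_seal).
Premise 10 is O(recuse_self ⊃ not break_seal); contrapositively O(break_seal ⊃ not recuse_self). Since O(break_seal) holds, K gives O(not recuse_self).
With premise 5, O(not recuse_self ⊃ mute_channel), the K-axiom yields O(mute_channel).
Applying K to premise 7 (O(mute_channel ⊃ not verify_schedule)) and O(mute_channel) yields O(not verify_schedule).
Premise 3 is O(void_entry ⊃ verify_schedule); contrapositively O(not verify_schedule ⊃ not void_entry). Since O(not verify_schedule) holds, K gives O(not void_entry).
Applying K to premise 2 (O(not void_entry ⊃ close_hatch)) and O(not void_entry) yields O(close_hatch).
Premise 6, O(encrypt_amendment ⊃ not close_hatch), contraposes to O(close_hatch ⊃ not encrypt_amendment); with O(close_hatch) we get O(not encrypt_amendment).
However, premise 9 gives O(encrypt_amendment).
We now have both O(not encrypt_amendment) and O(encrypt_amendment) — encrypt_amendment is simultaneously obligatory and forbidden, violating the D-axiom.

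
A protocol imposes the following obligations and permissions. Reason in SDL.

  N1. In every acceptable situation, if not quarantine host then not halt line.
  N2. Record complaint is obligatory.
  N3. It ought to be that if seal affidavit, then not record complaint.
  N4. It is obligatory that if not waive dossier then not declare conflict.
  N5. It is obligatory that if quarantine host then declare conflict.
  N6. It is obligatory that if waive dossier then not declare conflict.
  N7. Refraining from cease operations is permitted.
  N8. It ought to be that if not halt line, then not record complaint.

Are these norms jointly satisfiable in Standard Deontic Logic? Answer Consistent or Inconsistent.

Inconsistent

Premises 4 and 6 cover both cases: O(¬waive_dossier → ¬declare_conflict) and O(waive_dossier → ¬declare_conflict). Since ¬waive_dossier ∨ waive_dossier is a tautology, O(¬declare_conflict) follows.
Premise 5, O(quarantine_host → declare_conflict), contraposes to O(¬declare_conflict → ¬quarantine_host); with O(¬declare_conflict) we get O(¬quarantine_host).
With premise 1, O(¬quarantine_host → ¬halt_line), the K-axiom yields O(¬halt_line).
Applying K to premise 8 (O(¬halt_line → ¬record_complaint)) and O(¬halt_line) yields O(¬record_complaint).
However, premise 2 gives O(record_complaint).
We now have both O(¬record_complaint) and O(record_complaint) — record_complaint is simultaneously obligatory and forbidden, violating the D-axiom.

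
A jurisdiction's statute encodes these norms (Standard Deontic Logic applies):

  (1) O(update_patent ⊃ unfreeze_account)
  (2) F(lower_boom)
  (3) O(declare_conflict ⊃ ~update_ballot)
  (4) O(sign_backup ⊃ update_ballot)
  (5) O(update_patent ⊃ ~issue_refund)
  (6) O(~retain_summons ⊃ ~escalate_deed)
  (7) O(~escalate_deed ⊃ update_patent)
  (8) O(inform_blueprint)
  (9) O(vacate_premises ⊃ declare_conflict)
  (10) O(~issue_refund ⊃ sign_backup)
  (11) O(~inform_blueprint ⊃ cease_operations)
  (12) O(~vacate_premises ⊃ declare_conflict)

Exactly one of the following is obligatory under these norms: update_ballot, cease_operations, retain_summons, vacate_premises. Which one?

By case analysis on ~vacate_premises: premise 12 gives O(~vacate_premises ⊃ declare_conflict) and premise 9 gives O(vacate_premises ⊃ declare_conflict), so O(declare_conflict) either way.
With premise 3, O(declare_conflict ⊃ ~update_ballot), the K-axiom yields O(~update_ballot).
Premise 4 is O(sign_backup ⊃ update_ballot); contrapositively O(~update_ballot ⊃ ~sign_backup). Since O(~update_ballot) holds, K gives O(~sign_backup).
Premise 10 is O(~issue_refund ⊃ sign_backup); contrapositively O(~sign_backup ⊃ issue_refund). Since O(~sign_backup) holds, K gives O(issue_refund).
The contrapositive of premise 5 (O(update_patent ⊃ ~issue_refund)) is O(issue_refund ⊃ ~update_patent), and O(issue_refund) is already established, so O(~update_patent).
Premise 7 is O(~escalate_deed ⊃ update_patent); contrapositively O(~update_patent ⊃ escalate_deed). Since O(~update_patent) holds, K gives O(escalate_deed).
Premise 6 is O(~retain_summons ⊃ ~escalate_deed); contrapositively O(escalate_deed ⊃ retain_summons). Since O(escalate_deed) holds, K gives O(retain_summons).
So O(retain_summons) holds — retain_summons is obligatory. None of the other listed options is made obligatory by any chain of premises.

retain_summons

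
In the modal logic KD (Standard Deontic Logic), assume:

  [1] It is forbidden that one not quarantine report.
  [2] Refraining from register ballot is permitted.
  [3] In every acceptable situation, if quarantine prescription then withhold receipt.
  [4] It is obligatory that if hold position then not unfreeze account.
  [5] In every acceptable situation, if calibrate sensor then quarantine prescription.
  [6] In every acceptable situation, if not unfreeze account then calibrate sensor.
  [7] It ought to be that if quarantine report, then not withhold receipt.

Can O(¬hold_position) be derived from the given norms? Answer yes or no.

F(¬quarantine_report) at premise 1 means O(quarantine_report).
Applying K to premise 7 (O(quarantine_report → ¬withhold_receipt)) and O(quarantine_report) yields O(¬withhold_receipt).
The contrapositive of premise 3 (O(quarantine_prescription → withhold_receipt)) is O(¬withhold_receipt → ¬quarantine_prescription), and O(¬withhold_receipt) is already established, so O(¬quarantine_prescription).
Premise 5, O(calibrate_sensor → quarantine_prescription), contraposes to O(¬quarantine_prescription → ¬calibrate_sensor); with O(¬quarantine_prescription) we get O(¬calibrate_sensor).
The contrapositive of premise 6 (O(¬unfreeze_account → calibrate_sensor)) is O(¬calibrate_sensor → unfreeze_account), and O(¬calibrate_sensor) is already established, so O(unfreeze_account).
Premise 4, O(hold_position → ¬unfreeze_account), contraposes to O(unfreeze_account → ¬hold_position); with O(unfreeze_account) we get O(¬hold_position).
Premise 2 does not contribute to this derivation.
So O(¬hold_position) follows.

Yes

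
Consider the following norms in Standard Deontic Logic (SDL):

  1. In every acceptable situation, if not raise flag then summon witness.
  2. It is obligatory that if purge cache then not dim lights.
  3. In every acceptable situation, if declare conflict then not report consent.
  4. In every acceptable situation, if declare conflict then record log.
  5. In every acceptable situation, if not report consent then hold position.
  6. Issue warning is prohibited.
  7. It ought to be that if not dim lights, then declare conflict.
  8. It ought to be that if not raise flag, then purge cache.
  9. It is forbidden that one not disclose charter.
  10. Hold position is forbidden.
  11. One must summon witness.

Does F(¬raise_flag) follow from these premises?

Premise 10 is F(hold_position), i.e. O(¬hold_position).
The contrapositive of premise 5 (O(¬report_consent → hold_position)) is O(¬hold_position → report_consent), and O(¬hold_position) is already established, so O(report_consent).
The contrapositive of premise 3 (O(declare_conflict → ¬report_consent)) is O(report_consent → ¬declare_conflict), and O(report_consent) is already established, so O(¬declare_conflict).
Premise 7 is O(¬dim_lights → declare_conflict); contrapositively O(¬declare_conflict → dim_lights). Since O(¬declare_conflict) holds, K gives O(dim_lights).
Premise 2 is O(purge_cache → ¬dim_lights); contrapositively O(dim_lights → ¬purge_cache). Since O(dim_lights) holds, K gives O(¬purge_cache).
Premise 8, O(¬raise_flag → purge_cache), contraposes to O(¬purge_cache → raise_flag); with O(¬purge_cache) we get O(raise_flag).
Premises 1, 4, 6, 9, 11 do not contribute to this derivation.
So O(raise_flag) holds, i.e. F(¬raise_flag). The claim follows.

Yes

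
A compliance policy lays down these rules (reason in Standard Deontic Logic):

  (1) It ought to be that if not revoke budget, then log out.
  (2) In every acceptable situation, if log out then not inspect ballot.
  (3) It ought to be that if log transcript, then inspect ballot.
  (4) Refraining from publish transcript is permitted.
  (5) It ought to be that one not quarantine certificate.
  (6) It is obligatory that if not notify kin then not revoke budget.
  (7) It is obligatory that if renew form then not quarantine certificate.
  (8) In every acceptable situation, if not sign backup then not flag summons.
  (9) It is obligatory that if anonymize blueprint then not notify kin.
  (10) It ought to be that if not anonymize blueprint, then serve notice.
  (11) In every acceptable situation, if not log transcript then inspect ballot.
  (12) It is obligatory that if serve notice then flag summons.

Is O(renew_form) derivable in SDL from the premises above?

Premise 7 is O(renew_form → ¬quarantine_certificate); even if O(¬quarantine_certificate) held, inferring O(renew_form) would be affirming the consequent — invalid.
No other premise forces O(renew_form). An ideal world satisfying every premise can still have renew_form false, so O(renew_form) is not derivable.

No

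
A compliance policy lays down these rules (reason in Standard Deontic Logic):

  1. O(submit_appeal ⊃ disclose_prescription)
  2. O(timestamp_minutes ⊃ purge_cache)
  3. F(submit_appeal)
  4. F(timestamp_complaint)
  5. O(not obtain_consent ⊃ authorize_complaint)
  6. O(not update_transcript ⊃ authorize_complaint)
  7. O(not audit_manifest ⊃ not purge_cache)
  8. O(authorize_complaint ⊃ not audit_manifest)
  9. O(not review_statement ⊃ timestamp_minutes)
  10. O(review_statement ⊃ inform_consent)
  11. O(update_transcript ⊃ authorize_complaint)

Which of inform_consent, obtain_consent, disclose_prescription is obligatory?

inform_consent

By case analysis on not update_transcript: premise 6 gives O(not update_transcript ⊃ authorize_complaint) and premise 11 gives O(update_transcript ⊃ authorize_complaint), so O(authorize_complaint) either way.
With premise 8, O(authorize_complaint ⊃ not audit_manifest), the K-axiom yields O(not audit_manifest).
Premise 7 is O(not audit_manifest ⊃ not purge_cache); since O(not audit_manifest), deontic closure gives O(not purge_cache).
Premise 2, O(timestamp_minutes ⊃ purge_cache), contraposes to O(not purge_cache ⊃ not timestamp_minutes); with O(not purge_cache) we get O(not timestamp_minutes).
Premise 9, O(not review_statement ⊃ timestamp_minutes), contraposes to O(not timestamp_minutes ⊃ review_statement); with O(not timestamp_minutes) we get O(review_statement).
Applying K to premise 10 (O(review_statement ⊃ inform_consent)) and O(review_statement) yields O(inform_consent).
So O(inform_consent) holds — inform_consent is obligatory. None of the other listed options is made obligatory by any chain of premises.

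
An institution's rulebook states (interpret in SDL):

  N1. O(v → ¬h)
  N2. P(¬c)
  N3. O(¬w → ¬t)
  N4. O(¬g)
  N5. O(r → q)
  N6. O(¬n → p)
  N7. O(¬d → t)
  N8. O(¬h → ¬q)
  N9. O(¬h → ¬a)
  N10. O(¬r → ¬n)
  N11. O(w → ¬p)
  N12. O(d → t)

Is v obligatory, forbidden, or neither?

Forbidden

Premises 12 and 7 cover both cases: O(d → t) and O(¬d → t). Since d ∨ ¬d is a tautology, O(t) follows.
The contrapositive of premise 3 (O(¬w → ¬t)) is O(t → w), and O(t) is already established, so O(w).
Premise 11 is O(w → ¬p); since O(w), deontic closure gives O(¬p).
The contrapositive of premise 6 (O(¬n → p)) is O(¬p → n), and O(¬p) is already established, so O(n).
Premise 10 is O(¬r → ¬n); contrapositively O(n → r). Since O(n) holds, K gives O(r).
Applying K to premise 5 (O(r → q)) and O(r) yields O(q).
Premise 8 is O(¬h → ¬q); contrapositively O(q → h). Since O(q) holds, K gives O(h).
Premise 1 is O(v → ¬h); contrapositively O(h → ¬v). Since O(h) holds, K gives O(¬v).
Premises 2, 4, 9 do not contribute to this derivation.
Thus O(¬v), which is F(v): v is forbidden.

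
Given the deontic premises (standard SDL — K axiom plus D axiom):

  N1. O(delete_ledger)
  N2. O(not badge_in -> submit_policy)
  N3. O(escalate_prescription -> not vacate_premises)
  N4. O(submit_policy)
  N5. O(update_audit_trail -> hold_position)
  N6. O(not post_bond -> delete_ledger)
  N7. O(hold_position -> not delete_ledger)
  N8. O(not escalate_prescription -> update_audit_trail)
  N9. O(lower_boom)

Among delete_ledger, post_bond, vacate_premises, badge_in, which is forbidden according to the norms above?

Premise 1 states O(delete_ledger) outright.
Premise 7, O(hold_position -> not delete_ledger), contraposes to O(delete_ledger -> not hold_position); with O(delete_ledger) we get O(not hold_position).
Premise 5 is O(update_audit_trail -> hold_position); contrapositively O(not hold_position -> not update_audit_trail). Since O(not hold_position) holds, K gives O(not update_audit_trail).
Premise 8, O(not escalate_prescription -> update_audit_trail), contraposes to O(not update_audit_trail -> escalate_prescription); with O(not update_audit_trail) we get O(escalate_prescription).
From O(escalate_prescription) and premise 3, O(escalate_prescription -> not vacate_premises), we obtain O(not vacate_premises).
So O(not vacate_premises) holds, i.e. vacate_premises is forbidden. None of the other listed options is forbidden under the premises.

vacate_premises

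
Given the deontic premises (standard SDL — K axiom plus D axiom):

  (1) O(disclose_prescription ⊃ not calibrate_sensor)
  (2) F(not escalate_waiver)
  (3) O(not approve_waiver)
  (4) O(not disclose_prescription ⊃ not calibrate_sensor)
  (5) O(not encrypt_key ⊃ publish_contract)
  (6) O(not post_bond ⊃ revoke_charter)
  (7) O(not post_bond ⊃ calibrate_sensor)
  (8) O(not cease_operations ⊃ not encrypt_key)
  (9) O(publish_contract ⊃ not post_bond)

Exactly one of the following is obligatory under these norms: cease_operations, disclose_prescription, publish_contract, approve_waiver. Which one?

cease_operations

By case analysis on not disclose_prescription: premise 4 gives O(not disclose_prescription ⊃ not calibrate_sensor) and premise 1 gives O(disclose_prescription ⊃ not calibrate_sensor), so O(not calibrate_sensor) either way.
Premise 7, O(not post_bond ⊃ calibrate_sensor), contraposes to O(not calibrate_sensor ⊃ post_bond); with O(not calibrate_sensor) we get O(post_bond).
Premise 9 is O(publish_contract ⊃ not post_bond); contrapositively O(post_bond ⊃ not publish_contract). Since O(post_bond) holds, K gives O(not publish_contract).
Premise 5 is O(not encrypt_key ⊃ publish_contract); contrapositively O(not publish_contract ⊃ encrypt_key). Since O(not publish_contract) holds, K gives O(encrypt_key).
The contrapositive of premise 8 (O(not cease_operations ⊃ not encrypt_key)) is O(encrypt_key ⊃ cease_operations), and O(encrypt_key) is already established, so O(cease_operations).
So O(cease_operations) holds — cease_operations is obligatory. None of the other listed options is made obligatory by any chain of premises.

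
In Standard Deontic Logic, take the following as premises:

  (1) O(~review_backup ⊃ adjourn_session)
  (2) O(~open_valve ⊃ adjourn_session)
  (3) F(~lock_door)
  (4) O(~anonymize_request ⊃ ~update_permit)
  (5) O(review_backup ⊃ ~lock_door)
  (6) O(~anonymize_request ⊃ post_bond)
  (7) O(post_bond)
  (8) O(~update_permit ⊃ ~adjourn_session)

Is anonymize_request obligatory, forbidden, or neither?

Premise 3, F(~lock_door), is equivalent to O(lock_door).
The contrapositive of premise 5 (O(review_backup ⊃ ~lock_door)) is O(lock_door ⊃ ~review_backup), and O(lock_door) is already established, so O(~review_backup).
With premise 1, O(~review_backup ⊃ adjourn_session), the K-axiom yields O(adjourn_session).
The contrapositive of premise 8 (O(~update_permit ⊃ ~adjourn_session)) is O(adjourn_session ⊃ update_permit), and O(adjourn_session) is already established, so O(update_permit).
Premise 4, O(~anonymize_request ⊃ ~update_permit), contraposes to O(update_permit ⊃ anonymize_request); with O(update_permit) we get O(anonymize_request).
Premises 2, 6, 7 do not contribute to this derivation.
Hence anonymize_request is obligatory.

Obligatory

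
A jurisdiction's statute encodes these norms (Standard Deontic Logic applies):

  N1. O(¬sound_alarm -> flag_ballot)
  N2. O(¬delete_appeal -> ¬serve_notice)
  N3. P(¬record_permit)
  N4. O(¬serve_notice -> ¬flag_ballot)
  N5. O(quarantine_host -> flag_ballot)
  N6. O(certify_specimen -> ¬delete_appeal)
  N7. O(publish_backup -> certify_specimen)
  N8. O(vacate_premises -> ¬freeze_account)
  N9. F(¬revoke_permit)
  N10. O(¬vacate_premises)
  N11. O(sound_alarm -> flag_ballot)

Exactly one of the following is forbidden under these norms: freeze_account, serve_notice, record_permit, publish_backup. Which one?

publish_backup

Premises 11 and 1 cover both cases: O(sound_alarm -> flag_ballot) and O(¬sound_alarm -> flag_ballot). Since sound_alarm ∨ ¬sound_alarm is a tautology, O(flag_ballot) follows.
Premise 4 is O(¬serve_notice -> ¬flag_ballot); contrapositively O(flag_ballot -> serve_notice). Since O(flag_ballot) holds, K gives O(serve_notice).
Premise 2, O(¬delete_appeal -> ¬serve_notice), contraposes to O(serve_notice -> delete_appeal); with O(serve_notice) we get O(delete_appeal).
Premise 6 is O(certify_specimen -> ¬delete_appeal); contrapositively O(delete_appeal -> ¬certify_specimen). Since O(delete_appeal) holds, K gives O(¬certify_specimen).
The contrapositive of premise 7 (O(publish_backup -> certify_specimen)) is O(¬certify_specimen -> ¬publish_backup), and O(¬certify_specimen) is already established, so O(¬publish_backup).
So O(¬publish_backup) holds, i.e. publish_backup is forbidden. None of the other listed options is forbidden under the premises.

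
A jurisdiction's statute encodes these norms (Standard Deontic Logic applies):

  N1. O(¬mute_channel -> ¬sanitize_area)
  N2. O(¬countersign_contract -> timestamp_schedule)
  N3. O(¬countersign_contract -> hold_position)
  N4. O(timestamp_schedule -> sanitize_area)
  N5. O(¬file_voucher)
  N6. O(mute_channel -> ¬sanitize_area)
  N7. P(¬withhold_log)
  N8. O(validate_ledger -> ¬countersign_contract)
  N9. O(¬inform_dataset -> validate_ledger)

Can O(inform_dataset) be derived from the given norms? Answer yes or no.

Yes

By case analysis on ¬mute_channel: premise 1 gives O(¬mute_channel -> ¬sanitize_area) and premise 6 gives O(mute_channel -> ¬sanitize_area), so O(¬sanitize_area) either way.
The contrapositive of premise 4 (O(timestamp_schedule -> sanitize_area)) is O(¬sanitize_area -> ¬timestamp_schedule), and O(¬sanitize_area) is already established, so O(¬timestamp_schedule).
Premise 2 is O(¬countersign_contract -> timestamp_schedule); contrapositively O(¬timestamp_schedule -> countersign_contract). Since O(¬timestamp_schedule) holds, K gives O(countersign_contract).
Premise 8, O(validate_ledger -> ¬countersign_contract), contraposes to O(countersign_contract -> ¬validate_ledger); with O(countersign_contract) we get O(¬validate_ledger).
Premise 9 is O(¬inform_dataset -> validate_ledger); contrapositively O(¬validate_ledger -> inform_dataset). Since O(¬validate_ledger) holds, K gives O(inform_dataset).
Premises 3, 5, 7 do not contribute to this derivation.
So O(inform_dataset) follows.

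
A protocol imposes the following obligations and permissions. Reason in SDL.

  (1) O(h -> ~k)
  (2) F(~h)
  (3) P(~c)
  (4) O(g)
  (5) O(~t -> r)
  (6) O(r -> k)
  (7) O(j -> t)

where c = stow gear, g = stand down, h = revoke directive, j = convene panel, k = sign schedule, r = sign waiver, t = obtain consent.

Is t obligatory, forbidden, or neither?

F(~h) at premise 2 means O(h).
Applying K to premise 1 (O(h -> ~k)) and O(h) yields O(~k).
Premise 6 is O(r -> k); contrapositively O(~k -> ~r). Since O(~k) holds, K gives O(~r).
Premise 5, O(~t -> r), contraposes to O(~r -> t); with O(~r) we get O(t).
Premises 3, 4, 7 do not contribute to this derivation.
Hence t is obligatory.

Obligatory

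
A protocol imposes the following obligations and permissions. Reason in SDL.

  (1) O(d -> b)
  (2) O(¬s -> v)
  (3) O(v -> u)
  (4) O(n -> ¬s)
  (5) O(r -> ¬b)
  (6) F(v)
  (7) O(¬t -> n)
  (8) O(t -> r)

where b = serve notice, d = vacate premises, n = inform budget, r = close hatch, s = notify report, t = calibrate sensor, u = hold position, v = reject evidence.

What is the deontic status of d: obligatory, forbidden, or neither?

F(v) at premise 6 means O(¬v).
Premise 2, O(¬s -> v), contraposes to O(¬v -> s); with O(¬v) we get O(s).
The contrapositive of premise 4 (O(n -> ¬s)) is O(s -> ¬n), and O(s) is already established, so O(¬n).
The contrapositive of premise 7 (O(¬t -> n)) is O(¬n -> t), and O(¬n) is already established, so O(t).
From O(t) and premise 8, O(t -> r), we obtain O(r).
Premise 5 is O(r -> ¬b); since O(r), deontic closure gives O(¬b).
The contrapositive of premise 1 (O(d -> b)) is O(¬b -> ¬d), and O(¬b) is already established, so O(¬d).
Premise 3 does not contribute to this derivation.
Thus O(¬d), which is F(d): d is forbidden.

Forbidden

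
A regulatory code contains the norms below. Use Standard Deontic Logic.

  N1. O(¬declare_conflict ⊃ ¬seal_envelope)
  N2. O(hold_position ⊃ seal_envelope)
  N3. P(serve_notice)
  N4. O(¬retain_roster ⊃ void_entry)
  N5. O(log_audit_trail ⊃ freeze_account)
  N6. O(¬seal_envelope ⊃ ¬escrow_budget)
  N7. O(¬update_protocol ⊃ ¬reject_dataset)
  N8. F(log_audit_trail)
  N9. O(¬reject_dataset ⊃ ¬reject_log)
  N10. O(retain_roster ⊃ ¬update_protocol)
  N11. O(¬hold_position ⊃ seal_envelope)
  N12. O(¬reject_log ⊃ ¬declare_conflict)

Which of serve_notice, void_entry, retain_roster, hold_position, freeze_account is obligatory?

void_entry

By case analysis on hold_position: premise 2 gives O(hold_position ⊃ seal_envelope) and premise 11 gives O(¬hold_position ⊃ seal_envelope), so O(seal_envelope) either way.
The contrapositive of premise 1 (O(¬declare_conflict ⊃ ¬seal_envelope)) is O(seal_envelope ⊃ declare_conflict), and O(seal_envelope) is already established, so O(declare_conflict).
The contrapositive of premise 12 (O(¬reject_log ⊃ ¬declare_conflict)) is O(declare_conflict ⊃ reject_log), and O(declare_conflict) is already established, so O(reject_log).
The contrapositive of premise 9 (O(¬reject_dataset ⊃ ¬reject_log)) is O(reject_log ⊃ reject_dataset), and O(reject_log) is already established, so O(reject_dataset).
The contrapositive of premise 7 (O(¬update_protocol ⊃ ¬reject_dataset)) is O(reject_dataset ⊃ update_protocol), and O(reject_dataset) is already established, so O(update_protocol).
The contrapositive of premise 10 (O(retain_roster ⊃ ¬update_protocol)) is O(update_protocol ⊃ ¬retain_roster), and O(update_protocol) is already established, so O(¬retain_roster).
Premise 4 is O(¬retain_roster ⊃ void_entry); since O(¬retain_roster), deontic closure gives O(void_entry).
So O(void_entry) holds — void_entry is obligatory. None of the other listed options is made obligatory by any chain of premises.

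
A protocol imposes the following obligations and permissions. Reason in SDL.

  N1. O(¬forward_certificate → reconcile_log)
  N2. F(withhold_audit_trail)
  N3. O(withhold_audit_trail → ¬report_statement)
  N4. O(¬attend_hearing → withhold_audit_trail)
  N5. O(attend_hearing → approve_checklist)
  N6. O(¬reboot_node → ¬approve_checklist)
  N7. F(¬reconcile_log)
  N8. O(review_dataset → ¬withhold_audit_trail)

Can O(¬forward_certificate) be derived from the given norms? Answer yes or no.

Premise 1 is O(¬forward_certificate → reconcile_log); even if O(reconcile_log) held, inferring O(¬forward_certificate) would be affirming the consequent — invalid.
No other premise forces O(¬forward_certificate). An ideal world satisfying every premise can still have ¬forward_certificate false, so O(¬forward_certificate) is not derivable.

No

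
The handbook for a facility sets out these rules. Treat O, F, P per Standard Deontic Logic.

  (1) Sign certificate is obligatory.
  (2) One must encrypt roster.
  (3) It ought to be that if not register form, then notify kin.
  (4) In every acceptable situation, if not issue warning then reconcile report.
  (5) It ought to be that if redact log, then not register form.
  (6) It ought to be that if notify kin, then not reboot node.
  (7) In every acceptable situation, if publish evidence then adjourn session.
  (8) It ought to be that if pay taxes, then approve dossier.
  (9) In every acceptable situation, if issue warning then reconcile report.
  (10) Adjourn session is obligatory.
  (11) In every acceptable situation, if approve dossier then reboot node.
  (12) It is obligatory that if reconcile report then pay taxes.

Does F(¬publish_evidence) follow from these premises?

No

Premise 7 is O(publish_evidence → adjourn_session); even if O(adjourn_session) held, inferring O(publish_evidence) would be affirming the consequent — invalid.
No other premise forces O(publish_evidence). An ideal world satisfying every premise can still have ¬publish_evidence true, so F(¬publish_evidence) is not derivable.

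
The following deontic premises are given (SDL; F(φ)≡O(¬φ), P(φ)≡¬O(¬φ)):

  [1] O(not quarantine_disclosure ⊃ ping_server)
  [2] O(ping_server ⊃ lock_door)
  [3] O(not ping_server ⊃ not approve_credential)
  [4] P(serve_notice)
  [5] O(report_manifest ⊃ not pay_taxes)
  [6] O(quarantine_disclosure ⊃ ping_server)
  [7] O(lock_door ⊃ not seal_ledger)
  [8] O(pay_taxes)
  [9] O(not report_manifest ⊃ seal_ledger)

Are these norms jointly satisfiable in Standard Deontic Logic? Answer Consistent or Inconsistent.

Inconsistent

By case analysis on quarantine_disclosure: premise 6 gives O(quarantine_disclosure ⊃ ping_server) and premise 1 gives O(not quarantine_disclosure ⊃ ping_server), so O(ping_server) either way.
From O(ping_server) and premise 2, O(ping_server ⊃ lock_door), we obtain O(lock_door).
Applying K to premise 7 (O(lock_door ⊃ not seal_ledger)) and O(lock_door) yields O(not seal_ledger).
The contrapositive of premise 9 (O(not report_manifest ⊃ seal_ledger)) is O(not seal_ledger ⊃ report_manifest), and O(not seal_ledger) is already established, so O(report_manifest).
Premise 5 is O(report_manifest ⊃ not pay_taxes); since O(report_manifest), deontic closure gives O(not pay_taxes).
But premise 8 directly asserts O(pay_taxes).
We now have both O(not pay_taxes) and O(pay_taxes) — pay_taxes is simultaneously obligatory and forbidden, violating the D-axiom.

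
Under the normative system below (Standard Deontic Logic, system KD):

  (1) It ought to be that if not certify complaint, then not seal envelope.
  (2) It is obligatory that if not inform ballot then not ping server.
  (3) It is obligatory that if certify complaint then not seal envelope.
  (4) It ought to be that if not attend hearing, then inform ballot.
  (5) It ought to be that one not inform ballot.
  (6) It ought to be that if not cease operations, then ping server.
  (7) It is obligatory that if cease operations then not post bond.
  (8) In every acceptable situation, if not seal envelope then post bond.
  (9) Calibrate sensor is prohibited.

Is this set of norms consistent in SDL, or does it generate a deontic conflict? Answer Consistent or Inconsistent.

Premises 1 and 3 cover both cases: O(¬certify_complaint → ¬seal_envelope) and O(certify_complaint → ¬seal_envelope). Since ¬certify_complaint ∨ certify_complaint is a tautology, O(¬seal_envelope) follows.
Applying K to premise 8 (O(¬seal_envelope → post_bond)) and O(¬seal_envelope) yields O(post_bond).
The contrapositive of premise 7 (O(cease_operations → ¬post_bond)) is O(post_bond → ¬cease_operations), and O(post_bond) is already established, so O(¬cease_operations).
With premise 6, O(¬cease_operations → ping_server), the K-axiom yields O(ping_server).
The contrapositive of premise 2 (O(¬inform_ballot → ¬ping_server)) is O(ping_server → inform_ballot), and O(ping_server) is already established, so O(inform_ballot).
But premise 5 directly asserts O(¬inform_ballot).
We now have both O(inform_ballot) and O(¬inform_ballot) — inform_ballot is simultaneously obligatory and forbidden, violating the D-axiom.

Inconsistent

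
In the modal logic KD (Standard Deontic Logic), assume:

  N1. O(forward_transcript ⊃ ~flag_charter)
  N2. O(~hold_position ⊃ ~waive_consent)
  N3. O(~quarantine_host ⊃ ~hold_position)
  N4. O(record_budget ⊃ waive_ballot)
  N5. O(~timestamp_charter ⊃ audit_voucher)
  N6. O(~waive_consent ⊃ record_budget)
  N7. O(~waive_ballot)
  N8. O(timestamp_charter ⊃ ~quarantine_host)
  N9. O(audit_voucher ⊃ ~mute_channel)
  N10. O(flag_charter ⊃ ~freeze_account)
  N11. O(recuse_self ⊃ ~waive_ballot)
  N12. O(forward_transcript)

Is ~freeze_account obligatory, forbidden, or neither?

Neither

Premise 10 is O(flag_charter ⊃ ~freeze_account), but O(flag_charter) is not derivable from the premises, so it does not yield O(~freeze_account).
No premise or chain of K-axiom applications forces O(~freeze_account), and none forces O(freeze_account). So ~freeze_account is neither obligatory nor forbidden under these norms.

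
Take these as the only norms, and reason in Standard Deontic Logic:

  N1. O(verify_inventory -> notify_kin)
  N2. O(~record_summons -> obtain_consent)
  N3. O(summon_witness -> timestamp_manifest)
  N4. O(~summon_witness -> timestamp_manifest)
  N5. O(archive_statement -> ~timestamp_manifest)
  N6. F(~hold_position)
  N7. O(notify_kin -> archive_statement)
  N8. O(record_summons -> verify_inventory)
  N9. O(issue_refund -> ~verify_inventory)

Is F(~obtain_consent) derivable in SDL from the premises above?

Yes

Premises 4 and 3 cover both cases: O(~summon_witness -> timestamp_manifest) and O(summon_witness -> timestamp_manifest). Since ~summon_witness ∨ summon_witness is a tautology, O(timestamp_manifest) follows.
The contrapositive of premise 5 (O(archive_statement -> ~timestamp_manifest)) is O(timestamp_manifest -> ~archive_statement), and O(timestamp_manifest) is already established, so O(~archive_statement).
Premise 7, O(notify_kin -> archive_statement), contraposes to O(~archive_statement -> ~notify_kin); with O(~archive_statement) we get O(~notify_kin).
Premise 1, O(verify_inventory -> notify_kin), contraposes to O(~notify_kin -> ~verify_inventory); with O(~notify_kin) we get O(~verify_inventory).
Premise 8, O(record_summons -> verify_inventory), contraposes to O(~verify_inventory -> ~record_summons); with O(~verify_inventory) we get O(~record_summons).
Applying K to premise 2 (O(~record_summons -> obtain_consent)) and O(~record_summons) yields O(obtain_consent).
Premises 6, 9 do not contribute to this derivation.
So O(obtain_consent) holds, i.e. F(~obtain_consent). The claim follows.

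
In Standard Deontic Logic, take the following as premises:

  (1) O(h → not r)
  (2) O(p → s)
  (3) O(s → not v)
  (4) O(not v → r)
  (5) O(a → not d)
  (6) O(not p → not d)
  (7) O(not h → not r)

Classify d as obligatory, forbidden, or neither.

Forbidden

Premises 1 and 7 cover both cases: O(h → not r) and O(not h → not r). Since h ∨ not h is a tautology, O(not r) follows.
Premise 4, O(not v → r), contraposes to O(not r → v); with O(not r) we get O(v).
Premise 3 is O(s → not v); contrapositively O(v → not s). Since O(v) holds, K gives O(not s).
The contrapositive of premise 2 (O(p → s)) is O(not s → not p), and O(not s) is already established, so O(not p).
From O(not p) and premise 6, O(not p → not d), we obtain O(not d).
Premise 5 does not contribute to this derivation.
Thus O(not d), which is F(d): d is forbidden.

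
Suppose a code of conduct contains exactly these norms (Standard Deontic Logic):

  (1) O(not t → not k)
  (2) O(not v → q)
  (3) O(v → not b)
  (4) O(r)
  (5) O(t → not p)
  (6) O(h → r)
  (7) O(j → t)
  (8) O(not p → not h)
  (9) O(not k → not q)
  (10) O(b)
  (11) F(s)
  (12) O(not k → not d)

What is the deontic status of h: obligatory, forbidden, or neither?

From premise 10 we have O(b).
Premise 3 is O(v → not b); contrapositively O(b → not v). Since O(b) holds, K gives O(not v).
With premise 2, O(not v → q), the K-axiom yields O(q).
The contrapositive of premise 9 (O(not k → not q)) is O(q → k), and O(q) is already established, so O(k).
Premise 1 is O(not t → not k); contrapositively O(k → t). Since O(k) holds, K gives O(t).
With premise 5, O(t → not p), the K-axiom yields O(not p).
From O(not p) and premise 8, O(not p → not h), we obtain O(not h).
Premises 4, 6, 7, 11, 12 do not contribute to this derivation.
Thus O(not h), which is F(h): h is forbidden.

Forbidden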